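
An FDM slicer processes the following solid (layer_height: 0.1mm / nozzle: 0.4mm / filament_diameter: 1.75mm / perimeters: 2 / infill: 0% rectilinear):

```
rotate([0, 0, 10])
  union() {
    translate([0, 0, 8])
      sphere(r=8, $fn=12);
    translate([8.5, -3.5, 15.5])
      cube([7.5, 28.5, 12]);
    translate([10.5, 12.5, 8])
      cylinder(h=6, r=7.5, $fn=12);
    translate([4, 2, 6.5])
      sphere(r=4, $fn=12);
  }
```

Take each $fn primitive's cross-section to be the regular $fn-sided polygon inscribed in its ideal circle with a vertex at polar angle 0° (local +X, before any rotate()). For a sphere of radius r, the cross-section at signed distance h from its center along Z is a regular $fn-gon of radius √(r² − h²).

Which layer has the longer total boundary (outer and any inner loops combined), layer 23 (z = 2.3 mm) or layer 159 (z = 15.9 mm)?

layer 159 (z = 15.9 mm)

Layer 23 (z = 2.3): the r=8 sphere contributes a regular 12-gon of circumradius √(8²−5.7²) = 5.613 (perimeter = 2·12·5.613·sin(180°/12) = 34.87 mm); the cube at (8.5, -3.5) is absent (z outside [15.5, 27.5]); the cylinder at (10.5, 12.5) is not intersected at this z (z outside [8, 14]); the sphere at (4, 2) is absent (|z−center|=4.200 > r=4); Merging all regions: only the r=8 sphere is present, so the union is just that shape — boundary = 34.87 mm; (whole slice rotated 10° about Z — lengths, areas and connectivity unchanged). So its perimeter = 34.87 mm. Layer 159 (z = 15.9): the r=8 sphere contributes a regular 12-gon of circumradius √(8²−7.9²) = 1.261 (perimeter = 2·12·1.261·sin(180°/12) = 7.83 mm); the 7.5×28.5 cube at (8.5, -3.5) contributes its full rectangle (perimeter 72.00 mm); the cylinder at (10.5, 12.5) is absent (z outside [8, 14]); the sphere at (4, 2) is not intersected at this z (|z−center|=9.400 > r=4); Combining (union): the 2 present regions are separate (no shared area or edge), so areas and boundary lengths simply add and each stays a separate island — boundary = 79.83 mm; (whole slice rotated 10° about Z — lengths, areas and connectivity unchanged). So its perimeter = 79.83 mm. Layer 159 is larger (79.83 vs 34.87 mm).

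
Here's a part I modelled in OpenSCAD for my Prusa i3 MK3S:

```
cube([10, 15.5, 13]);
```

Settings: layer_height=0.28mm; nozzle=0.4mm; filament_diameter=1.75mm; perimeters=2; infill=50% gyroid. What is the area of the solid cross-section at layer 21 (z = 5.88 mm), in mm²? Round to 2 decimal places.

At z = 5.88 mm: the cube (footprint 10×15.5) is included at this height (area 155.00 mm²). Overall, the cross-section is a single solid region. Net area = 155.00 mm².

155.00 mm²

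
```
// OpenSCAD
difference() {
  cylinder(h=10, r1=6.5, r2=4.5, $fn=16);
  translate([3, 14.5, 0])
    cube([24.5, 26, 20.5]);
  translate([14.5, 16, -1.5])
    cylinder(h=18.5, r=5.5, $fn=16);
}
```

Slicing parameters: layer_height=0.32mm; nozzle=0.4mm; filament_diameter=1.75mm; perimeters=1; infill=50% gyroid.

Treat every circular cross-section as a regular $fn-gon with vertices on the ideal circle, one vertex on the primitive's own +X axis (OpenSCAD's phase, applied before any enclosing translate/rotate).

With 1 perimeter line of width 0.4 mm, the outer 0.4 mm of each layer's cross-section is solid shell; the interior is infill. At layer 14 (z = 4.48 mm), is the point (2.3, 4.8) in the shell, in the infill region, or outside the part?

At z = 4.48 mm: the cone: at t=0.448 of its height the radius interpolates to r₁+(r₂−r₁)t = 5.604, giving a regular 16-gon of that circumradius; the cube at (3, 14.5) (footprint 24.5×26) is included at this height; the r=5.5 cylinder at (14.5, 16) contributes a regular 16-gon of circumradius 5.5; Subtracting the remaining from the first: starting from the cone, the 24.5×26 cube at (3, 14.5) misses the remaining region (no effect); the r=5.5 cylinder at (14.5, 16) misses the remaining region (no effect) — 1 connected region. Overall, the cross-section is a single solid region. The nearest boundary edge runs (2.14, 5.18)→(3.96, 3.96); distance from the point to it = 0.23 mm. The point is inside the cross-section, 0.23 mm from the nearest boundary — within the 0.4 mm shell band (1 × 0.4).

shell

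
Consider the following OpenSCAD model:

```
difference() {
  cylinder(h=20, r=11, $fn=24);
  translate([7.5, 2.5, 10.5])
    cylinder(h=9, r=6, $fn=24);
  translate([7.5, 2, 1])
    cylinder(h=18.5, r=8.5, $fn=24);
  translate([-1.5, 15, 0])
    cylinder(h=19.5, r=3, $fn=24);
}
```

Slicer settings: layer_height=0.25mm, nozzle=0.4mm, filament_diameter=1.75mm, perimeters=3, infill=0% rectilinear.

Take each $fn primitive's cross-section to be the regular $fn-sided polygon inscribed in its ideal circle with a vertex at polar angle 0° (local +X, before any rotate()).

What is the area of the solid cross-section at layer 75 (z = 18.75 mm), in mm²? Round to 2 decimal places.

At z = 18.75 mm: the cylinder: section is a regular 24-gon, circumradius r=11 (area = (24/2)·11.000²·sin(360°/24) = 375.81 mm²); the r=6 cylinder at (7.5, 2.5) contributes a regular 24-gon of circumradius 6 (area = (24/2)·6.000²·sin(360°/24) = 111.81 mm²); the cylinder at (7.5, 2): section is a regular 24-gon, circumradius r=8.5 (area = (24/2)·8.500²·sin(360°/24) = 224.40 mm²); the r=3 cylinder at (-1.5, 15) gives a regular 24-gon of circumradius 3 (constant along its height) (area = (24/2)·3.000²·sin(360°/24) = 27.95 mm²); After the difference (first − rest): starting from the r=11 cylinder (375.81 mm²), the r=6 cylinder at (7.5, 2.5) partially overlaps it — only the 85.15 mm² overlap (of its 111.81 mm²) is removed, clipping the outline; the r=8.5 cylinder at (7.5, 2) partially overlaps it — only the 60.19 mm² overlap (of its 224.40 mm²) is removed, clipping the outline; the r=3 cylinder at (-1.5, 15) misses the remaining region (no effect) — area = 230.47 mm². Overall, the cross-section is a single solid region. Net area = 230.47 mm².

230.47 mm²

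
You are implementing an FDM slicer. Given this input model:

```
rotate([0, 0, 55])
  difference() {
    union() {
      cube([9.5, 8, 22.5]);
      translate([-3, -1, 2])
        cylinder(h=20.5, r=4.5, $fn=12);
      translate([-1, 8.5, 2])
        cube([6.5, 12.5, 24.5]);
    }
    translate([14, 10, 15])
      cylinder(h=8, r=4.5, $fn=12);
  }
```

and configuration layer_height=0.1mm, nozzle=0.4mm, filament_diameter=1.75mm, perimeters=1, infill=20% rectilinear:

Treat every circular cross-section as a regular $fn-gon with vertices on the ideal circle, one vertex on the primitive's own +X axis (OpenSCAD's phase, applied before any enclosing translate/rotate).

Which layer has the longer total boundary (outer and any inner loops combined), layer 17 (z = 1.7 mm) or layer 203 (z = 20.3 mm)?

Layer 17 (z = 1.7): the cube (footprint 9.5×8) is included at this height (perimeter 35.00 mm); the cylinder at (-3, -1) is not intersected at this z (z outside [2, 22.5]); the cube at (-1, 8.5) is absent (z outside [2, 26.5]); Combining (union): only the 9.5×8 cube is present, so the union is just that shape — boundary = 35.00 mm; the cylinder at (14, 10) is not intersected at this z (z outside [15, 23]); After the difference (first − rest): none of the subtracted shapes is present at this height, so the result so far is unchanged — boundary = 35.00 mm; (whole slice rotated 55° about Z — lengths, areas and connectivity unchanged). So its perimeter = 35.00 mm. Layer 203 (z = 20.3): the 9.5×8 cube contributes its full rectangle (perimeter 35.00 mm); the r=4.5 cylinder at (-3, -1) contributes a regular 12-gon of circumradius 4.5 (perimeter = 2·12·4.500·sin(180°/12) = 27.95 mm); the cube at (-1, 8.5) is present — its section is the full 6.5×12.5 rectangle (perimeter 38.00 mm); Taking the union: the regions partially overlap (shared area 1.73 mm²), so the edge portions inside another operand are dropped and the merged outline is re-measured after clipping — boundary = 95.01 mm; the r=4.5 cylinder at (14, 10) contributes a regular 12-gon of circumradius 4.5 (perimeter = 2·12·4.500·sin(180°/12) = 27.95 mm); After the difference (first − rest): starting from the result so far, the r=4.5 cylinder at (14, 10) misses the remaining region (no effect) — boundary = 95.01 mm; (whole slice rotated 55° about Z — lengths, areas and connectivity unchanged). So its perimeter = 95.01 mm. Layer 203 is larger (95.01 vs 35.00 mm).

layer 203 (z = 20.3 mm)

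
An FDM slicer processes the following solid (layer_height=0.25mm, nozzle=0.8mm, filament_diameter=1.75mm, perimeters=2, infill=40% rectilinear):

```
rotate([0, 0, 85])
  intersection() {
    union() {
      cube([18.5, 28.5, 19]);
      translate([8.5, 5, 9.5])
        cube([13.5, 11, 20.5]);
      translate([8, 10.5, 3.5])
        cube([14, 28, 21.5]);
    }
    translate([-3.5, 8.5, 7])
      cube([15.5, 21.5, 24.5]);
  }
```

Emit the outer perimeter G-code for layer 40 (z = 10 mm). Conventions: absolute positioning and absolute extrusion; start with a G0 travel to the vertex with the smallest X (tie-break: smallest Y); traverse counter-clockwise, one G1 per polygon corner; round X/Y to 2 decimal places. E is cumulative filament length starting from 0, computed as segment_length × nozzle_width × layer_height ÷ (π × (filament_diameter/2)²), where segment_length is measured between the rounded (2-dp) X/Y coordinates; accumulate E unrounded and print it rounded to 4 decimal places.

G0 X-29.19 Y10.58 Z10.00
G1 X-27.69 Y10.45 E0.1252
G1 X-28.39 Y2.48 E0.7905
G1 X-8.47 Y0.74 E2.4531
G1 X-7.42 Y12.70 E3.4514
G1 X-28.84 Y14.57 E5.2393
G1 X-29.19 Y10.58 E5.5723

At z = 10 mm: the cube (footprint 18.5×28.5) is included at this height; the 13.5×11 cube at (8.5, 5) contributes its full rectangle; the cube at (8, 10.5) (footprint 14×28) is included at this height; Combining (union): the regions partially overlap (shared area 318.25 mm²), so overlapping operands fuse into one piece — 1 connected region; the cube at (-3.5, 8.5) (footprint 15.5×21.5) is included at this height; Taking the intersection: the 15.5×21.5 cube at (-3.5, 8.5) partially overlaps that combined region; clipping to the common part keeps 246.00 mm² — 1 connected region; (whole slice rotated 85° about Z — lengths, areas and connectivity unchanged). The outline is a single polygon with 6 vertices. Extrusion per mm of travel: 0.8 × 0.25 / (π × 0.875²) = 0.083150. Accumulating E over each segment gives final E = 5.5723.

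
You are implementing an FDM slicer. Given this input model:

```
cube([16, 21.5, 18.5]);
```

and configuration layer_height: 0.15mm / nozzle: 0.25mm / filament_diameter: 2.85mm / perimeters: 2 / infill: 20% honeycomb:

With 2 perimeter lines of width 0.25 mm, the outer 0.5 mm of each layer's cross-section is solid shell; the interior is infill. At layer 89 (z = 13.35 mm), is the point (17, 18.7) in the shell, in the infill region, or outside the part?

At z = 13.35 mm: the 16×21.5 cube contributes its full rectangle. Overall, the cross-section is a single solid region. The nearest boundary edge runs (16.00, 0.00)→(16.00, 21.50); distance from the point to it = 1.00 mm. The point is not inside any of the regions above, so it lies outside the cross-section (1.00 mm from the nearest boundary).

outside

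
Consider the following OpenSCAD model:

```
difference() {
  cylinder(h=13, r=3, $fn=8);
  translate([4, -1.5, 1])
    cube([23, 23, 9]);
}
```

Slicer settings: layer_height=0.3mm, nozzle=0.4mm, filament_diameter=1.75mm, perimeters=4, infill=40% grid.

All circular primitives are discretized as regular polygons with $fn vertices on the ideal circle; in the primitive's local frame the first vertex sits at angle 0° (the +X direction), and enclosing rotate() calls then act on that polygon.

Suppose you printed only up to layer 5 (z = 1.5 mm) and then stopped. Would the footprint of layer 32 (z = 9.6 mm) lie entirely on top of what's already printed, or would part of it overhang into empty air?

entirely on top

Compare the two slices. At z = 1.5: the cylinder: section is a regular 8-gon, circumradius r=3 (area = (8/2)·3.000²·sin(360°/8) = 25.46 mm²); the cube at (4, -1.5) is present — its section is the full 23×23 rectangle (area 529.00 mm²); Subtracting the remaining from the first: starting from the r=3 cylinder (25.46 mm²), the 23×23 cube at (4, -1.5) misses the remaining region (no effect) — area = 25.46 mm². At z = 9.6: the cylinder: section is a regular 8-gon, circumradius r=3 (area = (8/2)·3.000²·sin(360°/8) = 25.46 mm²); the 23×23 cube at (4, -1.5) contributes its full rectangle (area 529.00 mm²); Taking the first minus the rest: starting from the r=3 cylinder (25.46 mm²), the 23×23 cube at (4, -1.5) misses the remaining region (no effect) — area = 25.46 mm². Checking containment: the cross-section at z = 9.6 is a subset of the cross-section at z = 1.5.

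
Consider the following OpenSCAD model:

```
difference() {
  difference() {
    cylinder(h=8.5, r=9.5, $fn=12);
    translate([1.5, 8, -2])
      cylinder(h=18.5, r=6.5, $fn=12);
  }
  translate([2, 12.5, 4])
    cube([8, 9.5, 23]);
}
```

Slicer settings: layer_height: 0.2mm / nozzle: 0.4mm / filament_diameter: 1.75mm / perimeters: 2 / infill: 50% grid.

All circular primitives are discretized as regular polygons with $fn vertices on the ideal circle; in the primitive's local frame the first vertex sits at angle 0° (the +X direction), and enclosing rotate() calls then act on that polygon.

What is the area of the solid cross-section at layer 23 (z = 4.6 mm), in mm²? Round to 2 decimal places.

202.72 mm²

At z = 4.6 mm: the cylinder: section is a regular 12-gon, circumradius r=9.5 (area = (12/2)·9.500²·sin(360°/12) = 270.75 mm²); the r=6.5 cylinder at (1.5, 8) contributes a regular 12-gon of circumradius 6.5 (area = (12/2)·6.500²·sin(360°/12) = 126.75 mm²); Subtracting the remaining from the first: starting from the r=9.5 cylinder (270.75 mm²), the r=6.5 cylinder at (1.5, 8) partially overlaps it — only the 68.03 mm² overlap (of its 126.75 mm²) is removed, clipping the outline — area = 202.72 mm²; the cube at (2, 12.5) (footprint 8×9.5) is included at this height (area 76.00 mm²); After the difference (first − rest): starting from that combined region (202.72 mm²), the 8×9.5 cube at (2, 12.5) misses the remaining region (no effect) — area = 202.72 mm². Overall, the cross-section is a single solid region. Net area = 202.72 mm².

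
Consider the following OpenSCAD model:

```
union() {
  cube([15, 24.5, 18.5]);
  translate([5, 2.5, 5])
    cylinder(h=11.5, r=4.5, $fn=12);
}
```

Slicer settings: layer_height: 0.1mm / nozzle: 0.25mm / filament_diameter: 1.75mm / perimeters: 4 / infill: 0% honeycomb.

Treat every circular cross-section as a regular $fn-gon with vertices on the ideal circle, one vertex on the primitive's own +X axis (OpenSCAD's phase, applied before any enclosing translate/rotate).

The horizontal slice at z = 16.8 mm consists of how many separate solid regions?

1

At z = 16.8 mm: the cube (footprint 15×24.5) is included at this height; the cylinder at (5, 2.5) does not reach this height (z outside [5, 16.5]); Taking the union: only the 15×24.5 cube is present, so the union is just that shape — 1 connected region. The result has 1 disconnected region.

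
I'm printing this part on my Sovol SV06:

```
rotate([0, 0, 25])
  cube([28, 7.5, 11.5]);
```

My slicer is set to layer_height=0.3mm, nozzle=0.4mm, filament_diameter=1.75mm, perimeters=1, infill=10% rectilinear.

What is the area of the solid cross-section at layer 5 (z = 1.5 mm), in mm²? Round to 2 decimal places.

At z = 1.5 mm: the 28×7.5 cube contributes its full rectangle (area 210.00 mm²); (whole slice rotated 25° about Z — lengths, areas and connectivity unchanged). Overall, the cross-section is a single solid region. Net area = 210.00 mm².

210.00 mm²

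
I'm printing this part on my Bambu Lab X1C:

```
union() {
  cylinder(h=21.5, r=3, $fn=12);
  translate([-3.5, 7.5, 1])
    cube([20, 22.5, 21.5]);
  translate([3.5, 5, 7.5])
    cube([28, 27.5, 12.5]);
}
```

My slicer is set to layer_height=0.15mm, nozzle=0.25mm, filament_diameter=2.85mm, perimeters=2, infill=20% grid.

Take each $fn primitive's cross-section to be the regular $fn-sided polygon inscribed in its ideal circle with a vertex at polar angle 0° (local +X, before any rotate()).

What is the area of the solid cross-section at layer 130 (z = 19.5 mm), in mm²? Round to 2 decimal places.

954.50 mm²

At z = 19.5 mm: the r=3 cylinder gives a regular 12-gon of circumradius 3 (constant along its height) (area = (12/2)·3.000²·sin(360°/12) = 27.00 mm²); the 20×22.5 cube at (-3.5, 7.5) contributes its full rectangle (area 450.00 mm²); the cube at (3.5, 5) is present — its section is the full 28×27.5 rectangle (area 770.00 mm²); Combining (union): the regions partially overlap — summed areas 1247.00 mm² minus the doubly-counted overlap 292.50 mm² gives 954.50 mm² — area = 954.50 mm². Overall, the cross-section has 2 separate islands. Net area = 954.50 mm².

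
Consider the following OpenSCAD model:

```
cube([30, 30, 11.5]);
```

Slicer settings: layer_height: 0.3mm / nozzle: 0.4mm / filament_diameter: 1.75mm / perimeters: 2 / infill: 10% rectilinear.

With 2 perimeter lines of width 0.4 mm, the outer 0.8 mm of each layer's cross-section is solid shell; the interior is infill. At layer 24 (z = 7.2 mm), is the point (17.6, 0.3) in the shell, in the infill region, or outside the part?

shell

At z = 7.2 mm: the cube is present — its section is the full 30×30 rectangle. Overall, the cross-section is a single solid region. The nearest boundary edge runs (0.00, 0.00)→(30.00, 0.00); distance from the point to it = 0.30 mm. The point is inside the cross-section, 0.30 mm from the nearest boundary — within the 0.8 mm shell band (2 × 0.4).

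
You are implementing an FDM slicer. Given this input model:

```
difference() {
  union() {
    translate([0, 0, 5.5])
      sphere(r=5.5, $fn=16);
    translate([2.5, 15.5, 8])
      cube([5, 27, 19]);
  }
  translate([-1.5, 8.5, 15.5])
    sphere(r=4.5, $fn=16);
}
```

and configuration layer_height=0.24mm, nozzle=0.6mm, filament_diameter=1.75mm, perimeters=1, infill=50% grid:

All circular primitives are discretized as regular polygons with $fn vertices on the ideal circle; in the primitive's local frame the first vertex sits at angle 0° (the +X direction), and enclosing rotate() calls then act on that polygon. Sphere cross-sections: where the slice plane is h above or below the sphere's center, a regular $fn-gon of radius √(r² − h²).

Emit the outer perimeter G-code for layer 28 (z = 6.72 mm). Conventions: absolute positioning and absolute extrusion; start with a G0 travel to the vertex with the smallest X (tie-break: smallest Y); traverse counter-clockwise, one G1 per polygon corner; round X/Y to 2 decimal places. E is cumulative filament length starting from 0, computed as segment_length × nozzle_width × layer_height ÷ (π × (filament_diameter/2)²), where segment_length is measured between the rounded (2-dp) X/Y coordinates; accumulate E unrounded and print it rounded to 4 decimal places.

At z = 6.72 mm: the r=5.5 sphere contributes a regular 16-gon of circumradius √(5.5²−1.22²) = 5.363; the cube at (2.5, 15.5) is absent (z outside [8, 27]); Combining (union): only the r=5.5 sphere is present, so the union is just that shape — 1 connected region; the sphere at (-1.5, 8.5) does not reach this height (|z−center|=8.780 > r=4.5); Taking the first minus the rest: none of the subtracted shapes is present at this height, so the result so far is unchanged — 1 connected region. The outline is a single polygon with 16 vertices. Extrusion per mm of travel: 0.6 × 0.24 / (π × 0.875²) = 0.059868. Accumulating E over each segment gives final E = 2.0029.

G0 X-5.36 Y0.00 Z6.72
G1 X-4.95 Y-2.05 E0.1252
G1 X-3.79 Y-3.79 E0.2504
G1 X-2.05 Y-4.95 E0.3756
G1 X0.00 Y-5.36 E0.5007
G1 X2.05 Y-4.95 E0.6259
G1 X3.79 Y-3.79 E0.7511
G1 X4.95 Y-2.05 E0.8763
G1 X5.36 Y0.00 E1.0014
G1 X4.95 Y2.05 E1.1266
G1 X3.79 Y3.79 E1.2518
G1 X2.05 Y4.95 E1.3770
G1 X0.00 Y5.36 E1.5021
G1 X-2.05 Y4.95 E1.6273
G1 X-3.79 Y3.79 E1.7525
G1 X-4.95 Y2.05 E1.8777
G1 X-5.36 Y0.00 E2.0029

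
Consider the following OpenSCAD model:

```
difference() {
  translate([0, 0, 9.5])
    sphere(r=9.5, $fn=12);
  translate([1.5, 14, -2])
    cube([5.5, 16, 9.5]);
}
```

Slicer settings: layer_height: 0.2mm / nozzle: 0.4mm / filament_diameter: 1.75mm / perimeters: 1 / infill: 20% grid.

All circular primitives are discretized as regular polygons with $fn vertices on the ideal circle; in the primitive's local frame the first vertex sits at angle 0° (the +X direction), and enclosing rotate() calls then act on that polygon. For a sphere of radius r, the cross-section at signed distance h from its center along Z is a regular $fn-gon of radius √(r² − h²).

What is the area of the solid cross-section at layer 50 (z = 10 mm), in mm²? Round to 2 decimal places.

270.00 mm²

At z = 10 mm: the r=9.5 sphere slices to a regular 12-gon of circumradius 9.487 (√(r²−h²) with h=0.5 from center) (area = (12/2)·9.487²·sin(360°/12) = 270.00 mm²); the cube at (1.5, 14) does not reach this height (z outside [-2, 7.5]); Taking the first minus the rest: none of the subtracted shapes is present at this height, so the r=9.5 sphere is unchanged — area = 270.00 mm². Overall, the cross-section is a single solid region. Net area = 270.00 mm².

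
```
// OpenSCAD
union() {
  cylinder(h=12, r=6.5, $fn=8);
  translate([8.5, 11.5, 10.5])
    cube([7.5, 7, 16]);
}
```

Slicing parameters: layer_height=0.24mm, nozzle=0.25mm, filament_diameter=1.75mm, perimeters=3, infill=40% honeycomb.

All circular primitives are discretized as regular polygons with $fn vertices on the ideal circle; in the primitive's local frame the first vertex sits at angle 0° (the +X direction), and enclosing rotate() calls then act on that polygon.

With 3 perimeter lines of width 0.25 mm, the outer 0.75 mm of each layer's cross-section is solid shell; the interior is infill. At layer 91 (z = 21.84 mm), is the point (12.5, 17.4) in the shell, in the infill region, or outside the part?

infill

At z = 21.84 mm: the cylinder does not reach this height (z outside [0, 12]); the cube at (8.5, 11.5) (footprint 7.5×7) is included at this height; Combining (union): only the 7.5×7 cube at (8.5, 11.5) is present, so the union is just that shape — 1 connected region. Overall, the cross-section is a single solid region. The nearest boundary edge runs (16.00, 18.50)→(8.50, 18.50); distance from the point to it = 1.10 mm. The point is inside the cross-section and 1.10 mm from the nearest boundary — more than the 0.75 mm shell width (3 × 0.25), so it's in the infill interior.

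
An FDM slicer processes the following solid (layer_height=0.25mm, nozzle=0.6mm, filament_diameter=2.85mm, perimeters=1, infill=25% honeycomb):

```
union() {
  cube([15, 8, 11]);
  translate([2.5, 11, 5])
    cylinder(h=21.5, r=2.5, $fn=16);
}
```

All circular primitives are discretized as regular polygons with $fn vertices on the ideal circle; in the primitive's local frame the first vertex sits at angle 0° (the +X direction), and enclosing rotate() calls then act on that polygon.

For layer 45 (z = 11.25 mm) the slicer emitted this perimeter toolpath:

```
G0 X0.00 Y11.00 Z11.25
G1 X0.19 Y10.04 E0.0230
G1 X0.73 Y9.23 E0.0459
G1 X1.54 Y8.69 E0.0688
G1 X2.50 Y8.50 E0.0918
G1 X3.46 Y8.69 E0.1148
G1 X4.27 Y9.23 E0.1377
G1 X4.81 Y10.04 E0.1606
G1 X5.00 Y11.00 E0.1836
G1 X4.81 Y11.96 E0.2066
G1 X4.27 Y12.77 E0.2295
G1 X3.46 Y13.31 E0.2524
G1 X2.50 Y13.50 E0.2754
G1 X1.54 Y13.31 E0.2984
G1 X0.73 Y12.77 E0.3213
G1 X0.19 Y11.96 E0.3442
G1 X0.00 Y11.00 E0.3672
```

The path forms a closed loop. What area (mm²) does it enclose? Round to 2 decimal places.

Apply the shoelace formula to the sequence of (X, Y) vertices; enclosed area = 19.16 mm².

19.16 mm²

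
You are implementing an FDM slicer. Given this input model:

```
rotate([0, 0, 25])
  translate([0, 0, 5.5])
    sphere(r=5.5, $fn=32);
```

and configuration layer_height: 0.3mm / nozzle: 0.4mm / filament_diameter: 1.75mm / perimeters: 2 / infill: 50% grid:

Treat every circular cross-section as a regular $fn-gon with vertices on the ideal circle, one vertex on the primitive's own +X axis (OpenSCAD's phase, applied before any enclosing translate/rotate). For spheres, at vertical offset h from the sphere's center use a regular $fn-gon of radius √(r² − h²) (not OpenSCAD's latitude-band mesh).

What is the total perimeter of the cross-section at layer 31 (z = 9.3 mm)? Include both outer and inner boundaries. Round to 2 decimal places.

At z = 9.3 mm: the sphere: section is a regular 32-gon, circumradius = √(r²−h²) = √(5.5²−3.8²) = 3.976 (perimeter = 2·32·3.976·sin(180°/32) = 24.94 mm); (whole slice rotated 25° about Z — lengths, areas and connectivity unchanged). Overall, the cross-section is a single solid region. Total boundary length (outer) = 24.94 mm.

24.94 mm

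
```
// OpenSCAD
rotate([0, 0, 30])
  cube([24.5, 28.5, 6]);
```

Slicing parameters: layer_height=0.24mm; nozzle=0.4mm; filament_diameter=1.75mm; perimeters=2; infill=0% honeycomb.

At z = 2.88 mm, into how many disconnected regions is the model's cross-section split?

1

At z = 2.88 mm: the 24.5×28.5 cube contributes its full rectangle; (rotated 30° about Z; rotation is an isometry so areas/perimeters/island counts are preserved). The result has 1 disconnected region.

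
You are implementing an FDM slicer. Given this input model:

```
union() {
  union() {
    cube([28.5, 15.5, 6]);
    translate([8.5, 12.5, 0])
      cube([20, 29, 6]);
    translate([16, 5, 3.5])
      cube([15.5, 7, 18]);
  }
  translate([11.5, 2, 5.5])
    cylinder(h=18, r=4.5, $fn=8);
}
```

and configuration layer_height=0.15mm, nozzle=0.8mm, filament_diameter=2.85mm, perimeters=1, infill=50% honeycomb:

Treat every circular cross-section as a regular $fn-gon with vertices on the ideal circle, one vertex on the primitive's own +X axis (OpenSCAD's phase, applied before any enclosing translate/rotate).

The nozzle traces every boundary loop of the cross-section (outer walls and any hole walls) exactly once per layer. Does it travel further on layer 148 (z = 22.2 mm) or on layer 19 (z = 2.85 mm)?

layer 19 (z = 2.85 mm)

Layer 148 (z = 22.2): the cube is not intersected at this z (z outside [0, 6]); the cube at (8.5, 12.5) is not intersected at this z (z outside [0, 6]); the cube at (16, 5) is not intersected at this z (z outside [3.5, 21.5]); Merging all regions: nothing is present at this height; the r=4.5 cylinder at (11.5, 2) gives a regular 8-gon of circumradius 4.5 (constant along its height) (perimeter = 2·8·4.500·sin(180°/8) = 27.55 mm); Combining (union): only the r=4.5 cylinder at (11.5, 2) is present, so the union is just that shape — boundary = 27.55 mm. So its perimeter = 27.55 mm. Layer 19 (z = 2.85): the cube is present — its section is the full 28.5×15.5 rectangle (perimeter 88.00 mm); the cube at (8.5, 12.5) (footprint 20×29) is included at this height (perimeter 98.00 mm); the cube at (16, 5) is not intersected at this z (z outside [3.5, 21.5]); Merging all regions: the regions partially overlap (shared area 60.00 mm²), so the edge portions inside another operand are dropped and the merged outline is re-measured after clipping — boundary = 140.00 mm; the cylinder at (11.5, 2) does not reach this height (z outside [5.5, 23.5]); Merging all regions: only the result so far is present, so the union is just that shape — boundary = 140.00 mm. So its perimeter = 140.00 mm. Layer 19 is larger (140.00 vs 27.55 mm).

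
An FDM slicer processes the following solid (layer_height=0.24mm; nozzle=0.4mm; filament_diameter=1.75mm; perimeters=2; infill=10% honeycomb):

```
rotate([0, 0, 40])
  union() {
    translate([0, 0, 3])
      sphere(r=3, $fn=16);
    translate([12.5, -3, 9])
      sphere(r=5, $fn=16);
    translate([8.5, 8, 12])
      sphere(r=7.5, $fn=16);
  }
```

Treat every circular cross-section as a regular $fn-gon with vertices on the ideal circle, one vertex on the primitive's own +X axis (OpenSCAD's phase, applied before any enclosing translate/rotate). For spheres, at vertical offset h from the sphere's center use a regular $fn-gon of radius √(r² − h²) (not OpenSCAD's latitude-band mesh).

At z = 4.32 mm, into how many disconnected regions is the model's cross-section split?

2

At z = 4.32 mm: the r=3 sphere contributes a regular 16-gon of circumradius √(3²−1.32²) = 2.694; the r=5 sphere at (12.5, -3) slices to a regular 16-gon of circumradius 1.760 (√(r²−h²) with h=4.68 from center); the sphere at (8.5, 8) is not intersected at this z (|z−center|=7.680 > r=7.5); Taking the union: the 2 present regions are separate (no shared area or edge), so areas and boundary lengths simply add and each stays a separate island — 2 connected regions; (whole slice rotated 40° about Z — lengths, areas and connectivity unchanged). The result has 2 disconnected regions.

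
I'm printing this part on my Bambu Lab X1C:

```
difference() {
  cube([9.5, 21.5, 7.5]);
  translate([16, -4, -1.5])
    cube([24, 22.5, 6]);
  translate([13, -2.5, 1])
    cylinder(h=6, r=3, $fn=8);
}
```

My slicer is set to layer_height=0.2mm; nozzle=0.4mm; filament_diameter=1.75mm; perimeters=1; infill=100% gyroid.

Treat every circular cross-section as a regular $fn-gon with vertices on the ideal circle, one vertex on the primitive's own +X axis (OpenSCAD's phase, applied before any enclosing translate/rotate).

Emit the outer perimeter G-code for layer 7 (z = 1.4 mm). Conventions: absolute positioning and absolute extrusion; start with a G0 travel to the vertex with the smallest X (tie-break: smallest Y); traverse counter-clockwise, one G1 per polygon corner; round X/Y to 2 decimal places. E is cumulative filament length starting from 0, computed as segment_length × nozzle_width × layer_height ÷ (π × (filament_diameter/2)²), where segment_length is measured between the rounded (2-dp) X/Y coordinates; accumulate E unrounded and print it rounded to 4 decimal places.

At z = 1.4 mm: the cube (footprint 9.5×21.5) is included at this height; the cube at (16, -4) is present — its section is the full 24×22.5 rectangle; the r=3 cylinder at (13, -2.5) gives a regular 8-gon of circumradius 3 (constant along its height); After the difference (first − rest): starting from the 9.5×21.5 cube, the 24×22.5 cube at (16, -4) misses the remaining region (no effect); the r=3 cylinder at (13, -2.5) misses the remaining region (no effect) — 1 connected region. The outline is a single polygon with 4 vertices. Extrusion per mm of travel: 0.4 × 0.2 / (π × 0.875²) = 0.033260. Accumulating E over each segment gives final E = 2.0621.

G0 X0.00 Y0.00 Z1.40
G1 X9.50 Y0.00 E0.3160
G1 X9.50 Y21.50 E1.0311
G1 X0.00 Y21.50 E1.3470
G1 X0.00 Y0.00 E2.0621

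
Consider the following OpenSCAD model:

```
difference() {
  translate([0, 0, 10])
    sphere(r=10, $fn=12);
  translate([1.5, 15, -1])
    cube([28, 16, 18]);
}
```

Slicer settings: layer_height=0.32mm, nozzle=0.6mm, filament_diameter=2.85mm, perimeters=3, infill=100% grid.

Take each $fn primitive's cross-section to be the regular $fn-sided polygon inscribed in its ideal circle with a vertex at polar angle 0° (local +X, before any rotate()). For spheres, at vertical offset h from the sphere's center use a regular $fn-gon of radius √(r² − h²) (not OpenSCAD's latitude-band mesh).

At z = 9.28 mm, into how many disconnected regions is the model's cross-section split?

1

At z = 9.28 mm: the r=10 sphere contributes a regular 12-gon of circumradius √(10²−0.72²) = 9.974; the cube at (1.5, 15) (footprint 28×16) is included at this height; After the difference (first − rest): starting from the r=10 sphere, the 28×16 cube at (1.5, 15) misses the remaining region (no effect) — 1 connected region. The result has 1 disconnected region.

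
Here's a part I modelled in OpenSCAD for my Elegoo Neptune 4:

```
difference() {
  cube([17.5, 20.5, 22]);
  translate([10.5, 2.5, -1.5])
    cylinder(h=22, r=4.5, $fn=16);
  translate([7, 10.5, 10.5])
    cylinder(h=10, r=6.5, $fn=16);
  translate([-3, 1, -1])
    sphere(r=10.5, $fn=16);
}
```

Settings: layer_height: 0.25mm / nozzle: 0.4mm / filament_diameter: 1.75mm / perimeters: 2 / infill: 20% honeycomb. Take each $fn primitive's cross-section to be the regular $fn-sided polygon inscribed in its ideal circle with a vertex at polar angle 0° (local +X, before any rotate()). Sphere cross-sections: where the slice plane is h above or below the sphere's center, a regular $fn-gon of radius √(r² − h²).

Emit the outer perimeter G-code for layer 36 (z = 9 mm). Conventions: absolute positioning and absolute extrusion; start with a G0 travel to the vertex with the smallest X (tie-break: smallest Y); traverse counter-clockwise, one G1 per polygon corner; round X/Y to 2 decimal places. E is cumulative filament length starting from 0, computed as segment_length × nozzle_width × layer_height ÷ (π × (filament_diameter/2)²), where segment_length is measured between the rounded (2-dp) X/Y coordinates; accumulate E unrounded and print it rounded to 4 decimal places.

At z = 9 mm: the cube is present — its section is the full 17.5×20.5 rectangle; the cylinder at (10.5, 2.5): section is a regular 16-gon, circumradius r=4.5; the cylinder at (7, 10.5) is not intersected at this z (z outside [10.5, 20.5]); the r=10.5 sphere at (-3, 1) slices to a regular 16-gon of circumradius 3.202 (√(r²−h²) with h=10 from center); After the difference (first − rest): starting from the 17.5×20.5 cube, the r=4.5 cylinder at (10.5, 2.5) partially overlaps it — only the 51.97 mm² overlap (of its 61.99 mm²) is removed, clipping the outline; the r=10.5 sphere at (-3, 1) partially overlaps it — only the 0.20 mm² overlap (of its 31.38 mm²) is removed, clipping the outline — 1 connected region. The outline is a single polygon with 19 vertices. Extrusion per mm of travel: 0.4 × 0.25 / (π × 0.875²) = 0.041575. Accumulating E over each segment gives final E = 3.6664.

G0 X0.00 Y0.00 Z9.00
G1 X6.86 Y0.00 E0.2852
G1 X6.34 Y0.78 E0.3242
G1 X6.00 Y2.50 E0.3971
G1 X6.34 Y4.22 E0.4700
G1 X7.32 Y5.68 E0.5431
G1 X8.78 Y6.66 E0.6162
G1 X10.50 Y7.00 E0.6891
G1 X12.22 Y6.66 E0.7620
G1 X13.68 Y5.68 E0.8351
G1 X14.66 Y4.22 E0.9082
G1 X15.00 Y2.50 E0.9811
G1 X14.66 Y0.78 E1.0540
G1 X14.14 Y0.00 E1.0929
G1 X17.50 Y0.00 E1.2326
G1 X17.50 Y20.50 E2.0849
G1 X0.00 Y20.50 E2.8125
G1 X0.00 Y2.01 E3.5812
G1 X0.20 Y1.00 E3.6240
G1 X0.00 Y0.00 E3.6664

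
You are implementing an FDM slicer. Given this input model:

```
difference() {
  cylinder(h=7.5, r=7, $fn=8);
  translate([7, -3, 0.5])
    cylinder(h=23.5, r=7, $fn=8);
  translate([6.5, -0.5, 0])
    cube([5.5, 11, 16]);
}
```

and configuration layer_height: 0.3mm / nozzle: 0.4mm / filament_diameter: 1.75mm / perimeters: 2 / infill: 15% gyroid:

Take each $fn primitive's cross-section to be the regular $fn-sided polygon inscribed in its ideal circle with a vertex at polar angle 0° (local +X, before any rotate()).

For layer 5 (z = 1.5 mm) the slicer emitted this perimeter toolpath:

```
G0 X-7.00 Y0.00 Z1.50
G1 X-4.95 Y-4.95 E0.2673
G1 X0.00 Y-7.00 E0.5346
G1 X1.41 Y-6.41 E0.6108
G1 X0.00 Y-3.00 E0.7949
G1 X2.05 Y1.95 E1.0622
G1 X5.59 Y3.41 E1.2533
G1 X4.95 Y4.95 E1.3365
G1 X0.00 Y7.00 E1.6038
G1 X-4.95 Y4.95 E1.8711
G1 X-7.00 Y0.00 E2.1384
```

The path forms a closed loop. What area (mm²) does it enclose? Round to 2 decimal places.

95.96 mm²

Apply the shoelace formula to the sequence of (X, Y) vertices; enclosed area = 95.96 mm².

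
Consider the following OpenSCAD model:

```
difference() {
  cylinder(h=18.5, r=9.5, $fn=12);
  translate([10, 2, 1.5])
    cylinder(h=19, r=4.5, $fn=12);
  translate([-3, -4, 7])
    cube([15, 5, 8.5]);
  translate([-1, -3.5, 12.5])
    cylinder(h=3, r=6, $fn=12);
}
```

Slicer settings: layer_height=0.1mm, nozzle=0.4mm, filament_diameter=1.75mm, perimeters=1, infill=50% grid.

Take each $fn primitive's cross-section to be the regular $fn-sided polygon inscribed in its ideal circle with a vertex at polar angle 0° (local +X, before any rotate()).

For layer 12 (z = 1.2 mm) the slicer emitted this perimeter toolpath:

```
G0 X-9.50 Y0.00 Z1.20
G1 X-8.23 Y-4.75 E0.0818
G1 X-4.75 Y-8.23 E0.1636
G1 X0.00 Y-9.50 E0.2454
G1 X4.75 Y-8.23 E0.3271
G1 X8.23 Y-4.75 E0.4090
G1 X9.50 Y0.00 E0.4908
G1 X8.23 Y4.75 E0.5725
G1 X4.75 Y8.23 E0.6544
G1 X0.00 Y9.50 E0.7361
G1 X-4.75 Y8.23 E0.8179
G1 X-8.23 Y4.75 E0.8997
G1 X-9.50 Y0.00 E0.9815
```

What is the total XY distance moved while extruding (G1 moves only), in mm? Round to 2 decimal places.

Sum the Euclidean lengths of each G1 segment: total = 59.02 mm.

59.02 mm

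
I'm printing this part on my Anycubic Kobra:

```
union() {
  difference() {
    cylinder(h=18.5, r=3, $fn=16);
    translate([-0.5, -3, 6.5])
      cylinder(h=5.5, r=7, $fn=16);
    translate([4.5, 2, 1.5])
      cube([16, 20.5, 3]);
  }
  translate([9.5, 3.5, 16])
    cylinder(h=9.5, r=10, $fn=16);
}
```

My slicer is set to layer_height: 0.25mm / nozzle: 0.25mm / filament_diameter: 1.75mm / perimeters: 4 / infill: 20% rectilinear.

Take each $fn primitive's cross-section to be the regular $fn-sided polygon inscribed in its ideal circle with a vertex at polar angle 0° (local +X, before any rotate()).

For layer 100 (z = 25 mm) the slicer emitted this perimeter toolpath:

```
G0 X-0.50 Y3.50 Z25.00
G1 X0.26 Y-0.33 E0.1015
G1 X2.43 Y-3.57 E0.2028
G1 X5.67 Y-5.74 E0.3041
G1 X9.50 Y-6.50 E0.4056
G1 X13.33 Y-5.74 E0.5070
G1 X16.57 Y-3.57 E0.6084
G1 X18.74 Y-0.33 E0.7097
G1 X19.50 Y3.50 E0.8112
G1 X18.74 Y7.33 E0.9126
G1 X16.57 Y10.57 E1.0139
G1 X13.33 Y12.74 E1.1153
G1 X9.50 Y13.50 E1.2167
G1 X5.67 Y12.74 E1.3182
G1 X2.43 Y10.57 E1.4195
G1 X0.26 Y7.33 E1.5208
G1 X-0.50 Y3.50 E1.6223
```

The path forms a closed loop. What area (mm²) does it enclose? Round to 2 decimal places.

306.19 mm²

Apply the shoelace formula to the sequence of (X, Y) vertices; enclosed area = 306.19 mm².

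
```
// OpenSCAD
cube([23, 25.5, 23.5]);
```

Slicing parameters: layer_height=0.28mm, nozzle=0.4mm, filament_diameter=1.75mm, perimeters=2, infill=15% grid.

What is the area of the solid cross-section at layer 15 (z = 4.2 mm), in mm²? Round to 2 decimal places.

At z = 4.2 mm: the cube is present — its section is the full 23×25.5 rectangle (area 586.50 mm²). Overall, the cross-section is a single solid region. Net area = 586.50 mm².

586.50 mm²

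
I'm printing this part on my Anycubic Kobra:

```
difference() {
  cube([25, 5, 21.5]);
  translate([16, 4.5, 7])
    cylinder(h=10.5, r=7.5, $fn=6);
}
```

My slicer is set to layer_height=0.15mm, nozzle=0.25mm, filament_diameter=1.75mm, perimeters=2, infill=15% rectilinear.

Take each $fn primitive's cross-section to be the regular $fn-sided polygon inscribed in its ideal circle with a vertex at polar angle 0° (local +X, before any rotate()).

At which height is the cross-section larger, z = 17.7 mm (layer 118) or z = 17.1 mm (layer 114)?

layer 118 (z = 17.7 mm)

Layer 118 (z = 17.7): the cube is present — its section is the full 25×5 rectangle (area 125.00 mm²); the cylinder at (16, 4.5) is absent (z outside [7, 17.5]); Taking the first minus the rest: none of the subtracted shapes is present at this height, so the 25×5 cube is unchanged — area = 125.00 mm². So its area = 125.00 mm². Layer 114 (z = 17.1): the cube (footprint 25×5) is included at this height (area 125.00 mm²); the r=7.5 cylinder at (16, 4.5) contributes a regular 6-gon of circumradius 7.5 (area = (6/2)·7.500²·sin(360°/6) = 146.14 mm²); Subtracting the remaining from the first: starting from the 25×5 cube (125.00 mm²), the r=7.5 cylinder at (16, 4.5) partially overlaps it — only the 63.16 mm² overlap (of its 146.14 mm²) is removed, clipping the outline — area = 61.84 mm². So its area = 61.84 mm². Layer 118 is larger (125.00 vs 61.84 mm²).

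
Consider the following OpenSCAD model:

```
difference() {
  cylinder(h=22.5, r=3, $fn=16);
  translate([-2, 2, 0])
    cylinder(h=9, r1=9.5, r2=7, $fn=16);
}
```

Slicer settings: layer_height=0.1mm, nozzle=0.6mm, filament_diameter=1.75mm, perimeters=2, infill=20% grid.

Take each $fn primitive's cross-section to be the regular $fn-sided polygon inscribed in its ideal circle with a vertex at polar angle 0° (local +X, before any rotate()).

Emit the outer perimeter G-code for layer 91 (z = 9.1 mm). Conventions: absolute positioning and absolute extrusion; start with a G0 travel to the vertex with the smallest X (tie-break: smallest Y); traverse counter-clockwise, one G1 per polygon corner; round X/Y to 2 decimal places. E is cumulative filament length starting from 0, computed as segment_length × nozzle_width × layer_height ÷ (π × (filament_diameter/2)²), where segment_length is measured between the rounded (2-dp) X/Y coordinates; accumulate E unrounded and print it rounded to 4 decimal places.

G0 X-3.00 Y0.00 Z9.10
G1 X-2.77 Y-1.15 E0.0293
G1 X-2.12 Y-2.12 E0.0584
G1 X-1.15 Y-2.77 E0.0875
G1 X0.00 Y-3.00 E0.1168
G1 X1.15 Y-2.77 E0.1460
G1 X2.12 Y-2.12 E0.1751
G1 X2.77 Y-1.15 E0.2043
G1 X3.00 Y0.00 E0.2335
G1 X2.77 Y1.15 E0.2628
G1 X2.12 Y2.12 E0.2919
G1 X1.15 Y2.77 E0.3210
G1 X0.00 Y3.00 E0.3503
G1 X-1.15 Y2.77 E0.3795
G1 X-2.12 Y2.12 E0.4087
G1 X-2.77 Y1.15 E0.4378
G1 X-3.00 Y0.00 E0.4671

At z = 9.1 mm: the cylinder: section is a regular 16-gon, circumradius r=3; the cone at (-2, 2) is not intersected at this z (z outside [0, 9]); After the difference (first − rest): none of the subtracted shapes is present at this height, so the r=3 cylinder is unchanged — 1 connected region. The outline is a single polygon with 16 vertices. Extrusion per mm of travel: 0.6 × 0.1 / (π × 0.875²) = 0.024945. Accumulating E over each segment gives final E = 0.4671.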